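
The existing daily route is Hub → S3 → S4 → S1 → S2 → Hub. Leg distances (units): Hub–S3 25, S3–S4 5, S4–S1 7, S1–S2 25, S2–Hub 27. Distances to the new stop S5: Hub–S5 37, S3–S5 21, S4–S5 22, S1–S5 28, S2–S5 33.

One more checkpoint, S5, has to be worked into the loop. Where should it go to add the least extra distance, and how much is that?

Adding 33 by placing S5 on the Hub–S3 leg.

Insertion cost between consecutive stops i–j is d(i,S5) + d(S5,j) − d(i,j):
  between Hub and S3: 37 + 21 − 25 = 33
  between S3 and S4: 21 + 22 − 5 = 38
  between S4 and S1: 22 + 28 − 7 = 43
  between S1 and S2: 28 + 33 − 25 = 36
  between S2 and Hub: 33 + 37 − 27 = 43
Cheapest insertion is between Hub and S3, adding 33.
New total = 89 + 33 = 122.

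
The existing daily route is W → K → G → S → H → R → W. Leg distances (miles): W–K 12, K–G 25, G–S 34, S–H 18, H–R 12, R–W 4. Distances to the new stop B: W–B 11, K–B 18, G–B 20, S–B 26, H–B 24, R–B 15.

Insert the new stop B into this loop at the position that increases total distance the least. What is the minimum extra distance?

Adding 12 miles by placing B on the G–S leg.

Insertion cost between consecutive stops i–j is d(i,B) + d(B,j) − d(i,j):
  between W and K: 11 + 18 − 12 = 17
  between K and G: 18 + 20 − 25 = 13
  between G and S: 20 + 26 − 34 = 12
  between S and H: 26 + 24 − 18 = 32
  between H and R: 24 + 15 − 12 = 27
  between R and W: 15 + 11 − 4 = 22
Cheapest insertion is between G and S, adding 12.
New total = 105 + 12 = 117.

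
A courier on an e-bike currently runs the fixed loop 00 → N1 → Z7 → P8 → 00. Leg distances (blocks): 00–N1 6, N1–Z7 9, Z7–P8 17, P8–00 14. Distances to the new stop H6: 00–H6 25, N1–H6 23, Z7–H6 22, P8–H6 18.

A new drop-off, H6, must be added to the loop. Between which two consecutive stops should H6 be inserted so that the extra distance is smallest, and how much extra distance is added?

Adding 23 blocks by placing H6 on the Z7–P8 leg.

Insertion cost between consecutive stops i–j is d(i,H6) + d(H6,j) − d(i,j):
  between 00 and N1: 25 + 23 − 6 = 42
  between N1 and Z7: 23 + 22 − 9 = 36
  between Z7 and P8: 22 + 18 − 17 = 23
  between P8 and 00: 18 + 25 − 14 = 29
Cheapest insertion is between Z7 and P8, adding 23.
New total = 46 + 23 = 69.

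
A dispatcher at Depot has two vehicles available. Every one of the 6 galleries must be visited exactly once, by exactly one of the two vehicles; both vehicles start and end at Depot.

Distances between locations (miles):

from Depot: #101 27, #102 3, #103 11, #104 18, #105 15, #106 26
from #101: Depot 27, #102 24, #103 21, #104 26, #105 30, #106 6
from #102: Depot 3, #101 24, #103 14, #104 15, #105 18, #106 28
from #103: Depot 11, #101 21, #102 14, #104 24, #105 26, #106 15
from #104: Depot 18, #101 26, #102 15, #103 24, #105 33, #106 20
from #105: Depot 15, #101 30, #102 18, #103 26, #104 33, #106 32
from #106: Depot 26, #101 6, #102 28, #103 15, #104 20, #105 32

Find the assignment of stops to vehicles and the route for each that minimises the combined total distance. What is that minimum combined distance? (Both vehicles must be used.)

Minimum combined distance: 106 miles.

Check every non-empty split of the stops between the two vehicles; for each half take its own optimal tour:
  {#101} + {#102, #103, #104, #105, #106}: 54 + 94 = 148
  {#102} + {#101, #103, #104, #105, #106}: 6 + 106 = 112
  {#101, #102} + {#103, #104, #105, #106}: 54 + 94 = 148
  {#103} + {#101, #102, #104, #105, #106}: 22 + 89 = 111
  {#101, #103} + {#102, #104, #105, #106}: 59 + 85 = 144
  {#102, #103} + {#101, #104, #105, #106}: 28 + 89 = 117
  … (31 splits in total)
  {#105} + {#101, #102, #103, #104, #106}: 30 + 76 = 106  ← best
Best: vehicle 1 Depot → #105 → Depot = 30; vehicle 2 Depot → #102 → #104 → #101 → #106 → #103 → Depot = 76; combined 106.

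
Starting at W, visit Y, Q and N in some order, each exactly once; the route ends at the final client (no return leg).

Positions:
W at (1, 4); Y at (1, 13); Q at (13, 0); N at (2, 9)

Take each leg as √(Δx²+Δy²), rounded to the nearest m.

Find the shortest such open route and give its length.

There are 3! = 6 possible orderings.
W→Y→Q→N: 9+18+14 = 41
W→Y→N→Q: 9+4+14 = 27
W→Q→Y→N: 13+18+4 = 35
W→Q→N→Y: 13+14+4 = 31
W→N→Y→Q: 5+4+18 = 27
W→N→Q→Y: 5+14+18 = 37
The minimum is 27.
One shortest path: W → Y → N → Q.

27 m — the minimum one-way total.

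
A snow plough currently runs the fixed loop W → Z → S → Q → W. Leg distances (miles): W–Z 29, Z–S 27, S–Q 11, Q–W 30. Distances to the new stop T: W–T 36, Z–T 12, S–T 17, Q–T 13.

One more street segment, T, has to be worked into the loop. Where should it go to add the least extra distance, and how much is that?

Insertion cost between consecutive stops i–j is d(i,T) + d(T,j) − d(i,j):
  between W and Z: 36 + 12 − 29 = 19
  between Z and S: 12 + 17 − 27 = 2
  between S and Q: 17 + 13 − 11 = 19
  between Q and W: 13 + 36 − 30 = 19
Cheapest insertion is between Z and S, adding 2.
New total = 97 + 2 = 99.

Adding 2 miles by placing T on the Z–S leg.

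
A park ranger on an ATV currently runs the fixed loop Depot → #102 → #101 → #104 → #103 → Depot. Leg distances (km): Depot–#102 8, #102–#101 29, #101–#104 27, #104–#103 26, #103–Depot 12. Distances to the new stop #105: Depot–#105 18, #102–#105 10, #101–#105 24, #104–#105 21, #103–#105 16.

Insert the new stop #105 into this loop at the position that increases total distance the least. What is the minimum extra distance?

Insertion cost between consecutive stops i–j is d(i,#105) + d(#105,j) − d(i,j):
  between Depot and #102: 18 + 10 − 8 = 20
  between #102 and #101: 10 + 24 − 29 = 5
  between #101 and #104: 24 + 21 − 27 = 18
  between #104 and #103: 21 + 16 − 26 = 11
  between #103 and Depot: 16 + 18 − 12 = 22
Cheapest insertion is between #102 and #101, adding 5.
New total = 102 + 5 = 107.

Adding 5 km by placing #105 on the #102–#101 leg.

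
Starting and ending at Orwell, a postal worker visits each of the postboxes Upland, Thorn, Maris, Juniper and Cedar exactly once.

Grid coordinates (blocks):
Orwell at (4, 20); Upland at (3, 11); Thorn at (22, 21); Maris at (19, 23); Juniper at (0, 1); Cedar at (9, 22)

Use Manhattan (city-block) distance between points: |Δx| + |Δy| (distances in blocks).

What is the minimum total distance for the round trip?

88 blocks — the shortest possible round trip.

There are 60 distinct closed tours to check (reversals are equivalent).
Orwell-Upland-Thorn-Maris-Juniper-Cedar-Orwell: 10+29+5+41+30+7 = 122
Orwell-Upland-Thorn-Maris-Cedar-Juniper-Orwell: 10+29+5+11+30+23 = 108
Orwell-Upland-Thorn-Juniper-Maris-Cedar-Orwell: 10+29+42+41+11+7 = 140
Orwell-Upland-Thorn-Juniper-Cedar-Maris-Orwell: 10+29+42+30+11+18 = 140
Orwell-Upland-Thorn-Cedar-Maris-Juniper-Orwell: 10+29+14+11+41+23 = 128
Orwell-Upland-Thorn-Cedar-Juniper-Maris-Orwell: 10+29+14+30+41+18 = 142
Orwell-Upland-Maris-Thorn-Juniper-Cedar-Orwell: 10+28+5+42+30+7 = 122
Orwell-Upland-Maris-Thorn-Cedar-Juniper-Orwell: 10+28+5+14+30+23 = 110
Orwell-Upland-Maris-Juniper-Thorn-Cedar-Orwell: 10+28+41+42+14+7 = 142
Orwell-Upland-Maris-Juniper-Cedar-Thorn-Orwell: 10+28+41+30+14+19 = 142
Orwell-Upland-Maris-Cedar-Thorn-Juniper-Orwell: 10+28+11+14+42+23 = 128
Orwell-Upland-Maris-Cedar-Juniper-Thorn-Orwell: 10+28+11+30+42+19 = 140
Orwell-Upland-Juniper-Thorn-Maris-Cedar-Orwell: 10+13+42+5+11+7 = 88
Orwell-Upland-Juniper-Thorn-Cedar-Maris-Orwell: 10+13+42+14+11+18 = 108
… (46 more)
The minimum is 88.
One optimal route: Orwell → Upland → Juniper → Thorn → Maris → Cedar → Orwell (or its reverse).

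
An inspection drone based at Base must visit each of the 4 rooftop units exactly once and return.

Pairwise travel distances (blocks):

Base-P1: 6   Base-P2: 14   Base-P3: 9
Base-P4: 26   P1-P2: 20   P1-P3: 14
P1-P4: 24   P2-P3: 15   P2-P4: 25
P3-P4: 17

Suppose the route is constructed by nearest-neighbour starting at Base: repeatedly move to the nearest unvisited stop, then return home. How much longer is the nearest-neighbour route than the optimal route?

From Base: P1=6, P3=9, P2=14, P4=26 → choose P1 (6).
From P1: P3=14, P2=20, P4=24 → choose P3 (14).
From P3: P2=15, P4=17 → choose P2 (15).
From P2: P4=25 → choose P4 (25).
NN route Base → P1 → P3 → P2 → P4 → Base costs 86.
Optimal: Base → P1 → P3 → P4 → P2 → Base costs 76 (by enumerating all 12 distinct tours).
Excess = 86 − 76 = 10.

10 blocks longer than the optimal tour.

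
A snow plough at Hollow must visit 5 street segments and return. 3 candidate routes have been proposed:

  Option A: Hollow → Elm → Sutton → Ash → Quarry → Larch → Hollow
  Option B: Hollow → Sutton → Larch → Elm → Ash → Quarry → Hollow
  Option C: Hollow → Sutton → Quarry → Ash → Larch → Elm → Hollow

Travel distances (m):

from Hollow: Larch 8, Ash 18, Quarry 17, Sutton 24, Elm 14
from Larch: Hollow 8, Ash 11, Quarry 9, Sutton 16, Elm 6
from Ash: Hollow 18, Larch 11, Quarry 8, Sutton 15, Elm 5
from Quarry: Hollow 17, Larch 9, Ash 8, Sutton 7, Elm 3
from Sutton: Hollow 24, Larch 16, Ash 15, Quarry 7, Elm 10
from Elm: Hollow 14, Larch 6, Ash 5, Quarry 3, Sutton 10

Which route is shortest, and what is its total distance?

Option A: 14 + 10 + 15 + 8 + 9 + 8 = 64
Option B: 24 + 16 + 6 + 5 + 8 + 17 = 76
Option C: 24 + 7 + 8 + 11 + 6 + 14 = 70

64 m — Option A is the shortest.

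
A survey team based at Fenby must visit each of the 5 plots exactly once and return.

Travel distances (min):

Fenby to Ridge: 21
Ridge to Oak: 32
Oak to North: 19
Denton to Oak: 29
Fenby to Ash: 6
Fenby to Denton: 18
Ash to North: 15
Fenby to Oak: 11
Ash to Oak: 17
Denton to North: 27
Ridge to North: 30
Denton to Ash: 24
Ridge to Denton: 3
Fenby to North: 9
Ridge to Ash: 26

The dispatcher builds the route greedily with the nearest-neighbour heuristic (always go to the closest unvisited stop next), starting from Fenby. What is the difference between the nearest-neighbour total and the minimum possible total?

From Fenby: Ash=6, North=9, Oak=11, Denton=18, Ridge=21 → choose Ash (6).
From Ash: North=15, Oak=17, Denton=24, Ridge=26 → choose North (15).
From North: Oak=19, Denton=27, Ridge=30 → choose Oak (19).
From Oak: Denton=29, Ridge=32 → choose Denton (29).
From Denton: Ridge=3 → choose Ridge (3).
NN route Fenby → Ash → North → Oak → Denton → Ridge → Fenby costs 93.
Optimal: Fenby → Denton → Ridge → Ash → Oak → North → Fenby costs 92 (by enumerating all 60 distinct tours).
Excess = 93 − 92 = 1.

Excess over optimum: 1 min.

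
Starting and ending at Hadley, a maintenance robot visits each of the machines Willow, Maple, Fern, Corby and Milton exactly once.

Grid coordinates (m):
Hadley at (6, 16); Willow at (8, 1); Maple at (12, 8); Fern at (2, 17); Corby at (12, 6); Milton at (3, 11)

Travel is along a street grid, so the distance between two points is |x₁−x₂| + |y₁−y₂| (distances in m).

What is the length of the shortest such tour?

Shortest round trip = 52 m.

There are 60 distinct closed tours to check (reversals are equivalent).
Hadley → Willow → Maple → Fern → Corby → Milton → Hadley: 17+11+19+21+14+8 = 90
Hadley → Willow → Maple → Fern → Milton → Corby → Hadley: 17+11+19+7+14+16 = 84
Hadley → Willow → Maple → Corby → Fern → Milton → Hadley: 17+11+2+21+7+8 = 66
Hadley → Willow → Maple → Corby → Milton → Fern → Hadley: 17+11+2+14+7+5 = 56
Hadley → Willow → Maple → Milton → Fern → Corby → Hadley: 17+11+12+7+21+16 = 84
Hadley → Willow → Maple → Milton → Corby → Fern → Hadley: 17+11+12+14+21+5 = 80
Hadley → Willow → Fern → Maple → Corby → Milton → Hadley: 17+22+19+2+14+8 = 82
Hadley → Willow → Fern → Maple → Milton → Corby → Hadley: 17+22+19+12+14+16 = 100
Hadley → Willow → Fern → Corby → Maple → Milton → Hadley: 17+22+21+2+12+8 = 82
Hadley → Willow → Fern → Corby → Milton → Maple → Hadley: 17+22+21+14+12+14 = 100
Hadley → Willow → Fern → Milton → Maple → Corby → Hadley: 17+22+7+12+2+16 = 76
Hadley → Willow → Fern → Milton → Corby → Maple → Hadley: 17+22+7+14+2+14 = 76
Hadley → Willow → Corby → Maple → Fern → Milton → Hadley: 17+9+2+19+7+8 = 62
Hadley → Willow → Corby → Maple → Milton → Fern → Hadley: 17+9+2+12+7+5 = 52
… (46 more)
The minimum is 52.
One optimal route: Hadley → Willow → Corby → Maple → Milton → Fern → Hadley (or its reverse).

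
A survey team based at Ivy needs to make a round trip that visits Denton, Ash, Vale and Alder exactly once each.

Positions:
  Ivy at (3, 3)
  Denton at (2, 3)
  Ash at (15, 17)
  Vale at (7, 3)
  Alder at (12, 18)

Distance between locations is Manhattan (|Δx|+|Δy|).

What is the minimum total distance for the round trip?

Minimum total distance: 56.

With 4 stops there are 4!/2 = 12 distinct round trips (a route and its reverse cost the same).
Ivy → Denton → Ash → Vale → Alder → Ivy: 1+27+22+20+24 = 94
Ivy → Denton → Ash → Alder → Vale → Ivy: 1+27+4+20+4 = 56
Ivy → Denton → Vale → Ash → Alder → Ivy: 1+5+22+4+24 = 56
Ivy → Denton → Vale → Alder → Ash → Ivy: 1+5+20+4+26 = 56
Ivy → Denton → Alder → Ash → Vale → Ivy: 1+25+4+22+4 = 56
Ivy → Denton → Alder → Vale → Ash → Ivy: 1+25+20+22+26 = 94
Ivy → Ash → Denton → Vale → Alder → Ivy: 26+27+5+20+24 = 102
Ivy → Ash → Denton → Alder → Vale → Ivy: 26+27+25+20+4 = 102
Ivy → Ash → Vale → Denton → Alder → Ivy: 26+22+5+25+24 = 102
Ivy → Ash → Alder → Denton → Vale → Ivy: 26+4+25+5+4 = 64
Ivy → Vale → Denton → Ash → Alder → Ivy: 4+5+27+4+24 = 64
Ivy → Vale → Ash → Denton → Alder → Ivy: 4+22+27+25+24 = 102
The minimum is 56.
One optimal route: Ivy → Denton → Ash → Alder → Vale → Ivy (or its reverse).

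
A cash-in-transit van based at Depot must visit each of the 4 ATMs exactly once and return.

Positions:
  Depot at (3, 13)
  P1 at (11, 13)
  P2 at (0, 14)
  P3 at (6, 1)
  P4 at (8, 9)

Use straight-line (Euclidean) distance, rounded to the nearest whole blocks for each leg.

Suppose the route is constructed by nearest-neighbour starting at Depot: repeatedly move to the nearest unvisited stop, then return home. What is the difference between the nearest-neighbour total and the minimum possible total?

Depot: P2=3, P4=6, P1=8, P3=12 ⇒ P2
P2: P4=9, P1=11, P3=14 ⇒ P4
P4: P1=5, P3=8 ⇒ P1
P1: P3=13 ⇒ P3
NN route Depot → P2 → P4 → P1 → P3 → Depot costs 42.
Optimal: Depot → P1 → P4 → P3 → P2 → Depot costs 38 (by enumerating all 12 distinct tours).
Excess = 42 − 38 = 4.

The nearest-neighbour route is 4 blocks longer than optimal.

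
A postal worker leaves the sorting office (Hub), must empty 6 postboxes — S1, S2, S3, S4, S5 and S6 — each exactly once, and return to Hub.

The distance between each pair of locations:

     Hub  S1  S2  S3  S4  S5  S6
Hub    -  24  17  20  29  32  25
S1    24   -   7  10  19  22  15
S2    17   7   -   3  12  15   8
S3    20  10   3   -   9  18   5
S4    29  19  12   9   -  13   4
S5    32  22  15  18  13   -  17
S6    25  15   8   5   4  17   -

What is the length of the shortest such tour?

Hub→S1→S2→S3→S4→S5→S6→Hub: 24+7+3+9+13+17+25 = 98
Hub→S1→S2→S3→S4→S6→S5→Hub: 24+7+3+9+4+17+32 = 96
Hub→S1→S2→S3→S5→S4→S6→Hub: 24+7+3+18+13+4+25 = 94
Hub→S1→S2→S3→S5→S6→S4→Hub: 24+7+3+18+17+4+29 = 102
Hub→S1→S2→S3→S6→S4→S5→Hub: 24+7+3+5+4+13+32 = 88
Hub→S1→S2→S3→S6→S5→S4→Hub: 24+7+3+5+17+13+29 = 98
Hub→S1→S2→S4→S3→S5→S6→Hub: 24+7+12+9+18+17+25 = 112
Hub→S1→S2→S4→S3→S6→S5→Hub: 24+7+12+9+5+17+32 = 106
… (352 more)
The minimum is 88.
One optimal route: Hub → S1 → S2 → S3 → S6 → S4 → S5 → Hub (or its reverse).

Shortest round trip = 88.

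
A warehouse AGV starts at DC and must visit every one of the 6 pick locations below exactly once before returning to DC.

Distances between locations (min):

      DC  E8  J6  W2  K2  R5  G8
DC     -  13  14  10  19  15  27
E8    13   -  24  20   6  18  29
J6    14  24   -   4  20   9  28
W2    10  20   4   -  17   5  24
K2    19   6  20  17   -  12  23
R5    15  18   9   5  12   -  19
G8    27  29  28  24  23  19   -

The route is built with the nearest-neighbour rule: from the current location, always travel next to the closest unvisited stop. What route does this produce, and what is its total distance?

At DC the remaining stops are W2 10, E8 13, J6 14, R5 15, K2 19, G8 27; go to W2.
At W2 the remaining stops are J6 4, R5 5, K2 17, E8 20, G8 24; go to J6.
At J6 the remaining stops are R5 9, K2 20, E8 24, G8 28; go to R5.
At R5 the remaining stops are K2 12, E8 18, G8 19; go to K2.
At K2 the remaining stops are E8 6, G8 23; go to E8.
At E8 the remaining stops are G8 29; go to G8.
Return G8→DC: 27.
Total = 10 + 4 + 9 + 12 + 6 + 29 + 27 = 97.

97 min along DC → W2 → J6 → R5 → K2 → E8 → G8 → DC.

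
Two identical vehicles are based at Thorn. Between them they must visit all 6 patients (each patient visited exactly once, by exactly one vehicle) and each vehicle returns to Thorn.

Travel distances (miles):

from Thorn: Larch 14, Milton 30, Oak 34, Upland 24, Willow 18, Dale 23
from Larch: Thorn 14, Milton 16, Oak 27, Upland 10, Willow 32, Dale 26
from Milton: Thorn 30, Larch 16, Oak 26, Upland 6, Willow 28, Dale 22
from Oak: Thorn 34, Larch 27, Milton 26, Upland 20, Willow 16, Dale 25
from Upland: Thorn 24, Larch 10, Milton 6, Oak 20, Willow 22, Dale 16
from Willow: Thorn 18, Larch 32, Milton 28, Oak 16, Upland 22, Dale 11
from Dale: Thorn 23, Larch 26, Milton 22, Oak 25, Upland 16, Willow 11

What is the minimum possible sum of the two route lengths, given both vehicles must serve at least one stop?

Minimum combined distance: 133 miles.

Try each way of splitting the stops between the two vehicles (each non-empty) and, for each split, find the best tour for each vehicle:
  {Larch} + {Milton, Oak, Upland, Willow, Dale}: 28 + 105 = 133
  {Milton} + {Larch, Oak, Upland, Willow, Dale}: 60 + 94 = 154
  {Larch, Milton} + {Oak, Upland, Willow, Dale}: 60 + 93 = 153
  {Oak} + {Larch, Milton, Upland, Willow, Dale}: 68 + 81 = 149
  {Larch, Oak} + {Milton, Upland, Willow, Dale}: 75 + 81 = 156
  {Milton, Oak} + {Larch, Upland, Willow, Dale}: 90 + 69 = 159
  … (31 splits in total)
Best: vehicle 1 Thorn → Larch → Thorn = 28; vehicle 2 Thorn → Willow → Oak → Milton → Upland → Dale → Thorn = 105; combined 133.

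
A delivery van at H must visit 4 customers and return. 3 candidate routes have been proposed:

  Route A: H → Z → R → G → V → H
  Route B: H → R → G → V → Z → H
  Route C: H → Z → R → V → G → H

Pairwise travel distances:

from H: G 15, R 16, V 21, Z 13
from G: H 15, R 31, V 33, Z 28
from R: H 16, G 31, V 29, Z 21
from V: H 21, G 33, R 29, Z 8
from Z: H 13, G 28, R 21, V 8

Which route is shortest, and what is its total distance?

101 — Route B is the shortest.

Route A: 13 + 21 + 31 + 33 + 21 = 119
Route B: 16 + 31 + 33 + 8 + 13 = 101
Route C: 13 + 21 + 29 + 33 + 15 = 111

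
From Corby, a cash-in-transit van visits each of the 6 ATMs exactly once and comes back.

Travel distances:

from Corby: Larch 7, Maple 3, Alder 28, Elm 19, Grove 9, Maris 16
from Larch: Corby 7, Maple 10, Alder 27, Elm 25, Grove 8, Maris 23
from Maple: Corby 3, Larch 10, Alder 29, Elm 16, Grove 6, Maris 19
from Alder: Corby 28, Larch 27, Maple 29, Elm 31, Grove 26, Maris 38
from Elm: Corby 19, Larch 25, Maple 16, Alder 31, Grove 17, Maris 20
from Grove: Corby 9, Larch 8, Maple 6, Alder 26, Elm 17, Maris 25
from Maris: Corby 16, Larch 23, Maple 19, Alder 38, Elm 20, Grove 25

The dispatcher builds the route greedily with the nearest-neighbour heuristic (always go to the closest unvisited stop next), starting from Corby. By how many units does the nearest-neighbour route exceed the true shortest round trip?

8 longer than the optimal tour.

From Corby: Maple=3, Larch=7, Grove=9, Maris=16, Elm=19, Alder=28 → choose Maple (3).
From Maple: Grove=6, Larch=10, Elm=16, Maris=19, Alder=29 → choose Grove (6).
From Grove: Larch=8, Elm=17, Maris=25, Alder=26 → choose Larch (8).
From Larch: Maris=23, Elm=25, Alder=27 → choose Maris (23).
From Maris: Elm=20, Alder=38 → choose Elm (20).
From Elm: Alder=31 → choose Alder (31).
NN route Corby → Maple → Grove → Larch → Maris → Elm → Alder → Corby costs 119.
Optimal: Corby → Maple → Grove → Larch → Alder → Elm → Maris → Corby costs 111 (by enumerating all 360 distinct tours).
Excess = 119 − 111 = 8.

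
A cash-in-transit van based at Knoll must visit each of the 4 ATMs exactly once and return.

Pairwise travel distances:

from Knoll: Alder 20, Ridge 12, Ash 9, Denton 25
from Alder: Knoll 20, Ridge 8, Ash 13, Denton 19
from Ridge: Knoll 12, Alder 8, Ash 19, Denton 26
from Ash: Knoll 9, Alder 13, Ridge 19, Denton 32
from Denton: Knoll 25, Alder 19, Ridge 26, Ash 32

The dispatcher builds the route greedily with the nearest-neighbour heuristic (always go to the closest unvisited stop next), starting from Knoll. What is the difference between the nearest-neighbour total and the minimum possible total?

Knoll: Ash=9, Ridge=12, Alder=20, Denton=25 ⇒ Ash
Ash: Alder=13, Ridge=19, Denton=32 ⇒ Alder
Alder: Ridge=8, Denton=19 ⇒ Ridge
Ridge: Denton=26 ⇒ Denton
NN route Knoll → Ash → Alder → Ridge → Denton → Knoll costs 81.
Optimal: Knoll → Ridge → Denton → Alder → Ash → Knoll costs 79 (by enumerating all 12 distinct tours).
Excess = 81 − 79 = 2.

2 longer than the optimal tour.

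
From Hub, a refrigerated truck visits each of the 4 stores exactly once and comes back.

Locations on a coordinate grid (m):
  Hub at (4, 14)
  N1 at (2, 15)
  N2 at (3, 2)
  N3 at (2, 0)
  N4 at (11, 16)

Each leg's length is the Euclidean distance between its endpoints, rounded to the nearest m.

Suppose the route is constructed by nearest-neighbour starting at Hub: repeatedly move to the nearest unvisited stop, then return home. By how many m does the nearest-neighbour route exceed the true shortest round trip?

From Hub: N1=2, N4=7, N2=12, N3=14 → choose N1 (2).
From N1: N4=9, N2=13, N3=15 → choose N4 (9).
From N4: N2=16, N3=18 → choose N2 (16).
From N2: N3=2 → choose N3 (2).
NN route Hub → N1 → N4 → N2 → N3 → Hub costs 43.
Optimal: Hub → N1 → N2 → N3 → N4 → Hub costs 42 (by enumerating all 12 distinct tours).
Excess = 43 − 42 = 1.

The nearest-neighbour route is 1 m longer than optimal.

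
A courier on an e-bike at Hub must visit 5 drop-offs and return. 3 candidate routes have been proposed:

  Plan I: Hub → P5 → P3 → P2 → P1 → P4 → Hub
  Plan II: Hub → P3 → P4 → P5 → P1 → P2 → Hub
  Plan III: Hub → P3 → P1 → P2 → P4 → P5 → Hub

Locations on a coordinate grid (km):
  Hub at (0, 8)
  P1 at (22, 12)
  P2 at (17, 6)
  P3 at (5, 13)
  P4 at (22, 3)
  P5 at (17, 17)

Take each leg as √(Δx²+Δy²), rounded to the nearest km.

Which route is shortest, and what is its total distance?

Shortest is Plan III, total 72 km.

Plan I: 19 + 13 + 14 + 8 + 9 + 23 = 86
Plan II: 7 + 20 + 15 + 7 + 8 + 17 = 74
Plan III: 7 + 17 + 8 + 6 + 15 + 19 = 72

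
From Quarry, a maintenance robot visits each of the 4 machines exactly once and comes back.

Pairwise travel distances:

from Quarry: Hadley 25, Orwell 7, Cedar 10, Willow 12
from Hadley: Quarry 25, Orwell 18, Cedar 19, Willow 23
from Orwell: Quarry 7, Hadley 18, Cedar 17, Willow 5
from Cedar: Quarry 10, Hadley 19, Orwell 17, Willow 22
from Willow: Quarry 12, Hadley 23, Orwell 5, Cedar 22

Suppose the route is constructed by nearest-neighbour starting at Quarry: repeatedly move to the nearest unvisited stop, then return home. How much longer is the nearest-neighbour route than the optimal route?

From Quarry: Orwell=7, Cedar=10, Willow=12, Hadley=25 → choose Orwell (7).
From Orwell: Willow=5, Cedar=17, Hadley=18 → choose Willow (5).
From Willow: Cedar=22, Hadley=23 → choose Cedar (22).
From Cedar: Hadley=19 → choose Hadley (19).
NN route Quarry → Orwell → Willow → Cedar → Hadley → Quarry costs 78.
Optimal: Quarry → Orwell → Willow → Hadley → Cedar → Quarry costs 64 (by enumerating all 12 distinct tours).
Excess = 78 − 64 = 14.

14 longer than the optimal tour.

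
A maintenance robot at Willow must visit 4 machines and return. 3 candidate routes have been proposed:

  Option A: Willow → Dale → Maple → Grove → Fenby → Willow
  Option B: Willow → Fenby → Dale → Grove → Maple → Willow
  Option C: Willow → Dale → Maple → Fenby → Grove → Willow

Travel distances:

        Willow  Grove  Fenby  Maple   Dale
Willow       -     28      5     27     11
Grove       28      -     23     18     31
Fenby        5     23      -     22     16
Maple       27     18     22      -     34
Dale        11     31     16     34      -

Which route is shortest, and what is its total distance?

Shortest is Option A, total 91.

Option A: 11 + 34 + 18 + 23 + 5 = 91
Option B: 5 + 16 + 31 + 18 + 27 = 97
Option C: 11 + 34 + 22 + 23 + 28 = 118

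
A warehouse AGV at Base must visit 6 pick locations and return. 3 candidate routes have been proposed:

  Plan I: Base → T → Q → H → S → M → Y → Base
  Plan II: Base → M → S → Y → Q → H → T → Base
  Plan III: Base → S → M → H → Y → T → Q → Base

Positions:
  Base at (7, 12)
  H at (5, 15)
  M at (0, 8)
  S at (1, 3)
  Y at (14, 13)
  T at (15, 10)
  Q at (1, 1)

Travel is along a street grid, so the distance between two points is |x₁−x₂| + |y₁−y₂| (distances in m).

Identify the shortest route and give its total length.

Plan I: 10 + 23 + 18 + 16 + 6 + 19 + 8 = 100
Plan II: 11 + 6 + 23 + 25 + 18 + 15 + 10 = 108
Plan III: 15 + 6 + 12 + 11 + 4 + 23 + 17 = 88

88 m — Plan III is the shortest.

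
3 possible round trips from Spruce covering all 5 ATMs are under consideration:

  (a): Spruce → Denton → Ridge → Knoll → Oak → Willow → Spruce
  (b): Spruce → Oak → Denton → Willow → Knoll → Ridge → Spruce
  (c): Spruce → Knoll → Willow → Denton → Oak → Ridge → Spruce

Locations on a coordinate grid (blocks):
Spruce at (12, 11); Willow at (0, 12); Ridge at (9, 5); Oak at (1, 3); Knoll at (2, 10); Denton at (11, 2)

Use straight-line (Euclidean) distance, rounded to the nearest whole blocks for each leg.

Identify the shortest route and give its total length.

(a): 9 + 4 + 9 + 7 + 9 + 12 = 50
(b): 14 + 10 + 15 + 3 + 9 + 7 = 58
(c): 10 + 3 + 15 + 10 + 8 + 7 = 53

Shortest is (a), total 50 blocks.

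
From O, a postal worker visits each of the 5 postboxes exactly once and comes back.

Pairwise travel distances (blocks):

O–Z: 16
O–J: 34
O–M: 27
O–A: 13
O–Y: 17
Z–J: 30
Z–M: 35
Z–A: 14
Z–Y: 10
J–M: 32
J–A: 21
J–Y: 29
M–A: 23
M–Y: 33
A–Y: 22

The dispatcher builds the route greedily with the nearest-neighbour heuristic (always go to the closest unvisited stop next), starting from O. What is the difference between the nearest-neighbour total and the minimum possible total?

O: A=13, Z=16, Y=17, M=27, J=34 ⇒ A
A: Z=14, J=21, Y=22, M=23 ⇒ Z
Z: Y=10, J=30, M=35 ⇒ Y
Y: J=29, M=33 ⇒ J
J: M=32 ⇒ M
NN route O → A → Z → Y → J → M → O costs 125.
Optimal: O → M → J → A → Z → Y → O costs 121 (by enumerating all 60 distinct tours).
Excess = 125 − 121 = 4.

Excess over optimum: 4 blocks.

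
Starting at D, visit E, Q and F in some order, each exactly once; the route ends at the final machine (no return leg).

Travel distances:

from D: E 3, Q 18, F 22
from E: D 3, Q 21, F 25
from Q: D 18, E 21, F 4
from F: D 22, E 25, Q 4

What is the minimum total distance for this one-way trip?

There are 3! = 6 possible orderings.
D→E→Q→F: 3+21+4 = 28
D→E→F→Q: 3+25+4 = 32
D→Q→E→F: 18+21+25 = 64
D→Q→F→E: 18+4+25 = 47
D→F→E→Q: 22+25+21 = 68
D→F→Q→E: 22+4+21 = 47
The minimum is 28.
One shortest path: D → E → Q → F.

28 — the minimum one-way total.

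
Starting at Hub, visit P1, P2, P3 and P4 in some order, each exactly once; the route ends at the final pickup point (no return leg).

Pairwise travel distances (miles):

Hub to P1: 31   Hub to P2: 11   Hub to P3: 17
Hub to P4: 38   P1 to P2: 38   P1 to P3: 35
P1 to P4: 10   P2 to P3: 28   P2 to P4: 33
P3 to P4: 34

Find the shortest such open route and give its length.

83 miles — the minimum one-way total.

There are 4! = 24 possible orderings.
Hub→P1→P2→P3→P4: 31+38+28+34 = 131
Hub→P1→P2→P4→P3: 31+38+33+34 = 136
Hub→P1→P3→P2→P4: 31+35+28+33 = 127
Hub→P1→P3→P4→P2: 31+35+34+33 = 133
Hub→P1→P4→P2→P3: 31+10+33+28 = 102
Hub→P1→P4→P3→P2: 31+10+34+28 = 103
Hub→P2→P1→P3→P4: 11+38+35+34 = 118
Hub→P2→P1→P4→P3: 11+38+10+34 = 93
Hub→P2→P3→P1→P4: 11+28+35+10 = 84
Hub→P2→P3→P4→P1: 11+28+34+10 = 83
Hub→P2→P4→P1→P3: 11+33+10+35 = 89
Hub→P2→P4→P3→P1: 11+33+34+35 = 113
Hub→P3→P1→P2→P4: 17+35+38+33 = 123
Hub→P3→P1→P4→P2: 17+35+10+33 = 95
… (10 more)
The minimum is 83.
One shortest path: Hub → P2 → P3 → P4 → P1.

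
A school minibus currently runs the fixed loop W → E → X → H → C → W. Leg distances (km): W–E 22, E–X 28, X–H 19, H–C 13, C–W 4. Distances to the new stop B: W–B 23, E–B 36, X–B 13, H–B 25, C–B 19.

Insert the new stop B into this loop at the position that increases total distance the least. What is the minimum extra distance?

Insertion cost between consecutive stops i–j is d(i,B) + d(B,j) − d(i,j):
  between W and E: 23 + 36 − 22 = 37
  between E and X: 36 + 13 − 28 = 21
  between X and H: 13 + 25 − 19 = 19
  between H and C: 25 + 19 − 13 = 31
  between C and W: 19 + 23 − 4 = 38
Cheapest insertion is between X and H, adding 19.
New total = 86 + 19 = 105.

+19 km — insert B between X and H.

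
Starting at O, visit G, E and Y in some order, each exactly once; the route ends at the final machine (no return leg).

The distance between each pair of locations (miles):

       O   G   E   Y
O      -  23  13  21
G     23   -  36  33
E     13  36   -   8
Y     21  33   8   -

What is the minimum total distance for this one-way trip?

Minimum one-way distance = 54 miles.

There are 3! = 6 possible orderings.
O→G→E→Y: 23+36+8 = 67
O→G→Y→E: 23+33+8 = 64
O→E→G→Y: 13+36+33 = 82
O→E→Y→G: 13+8+33 = 54
O→Y→G→E: 21+33+36 = 90
O→Y→E→G: 21+8+36 = 65
The minimum is 54.
One shortest path: O → E → Y → G.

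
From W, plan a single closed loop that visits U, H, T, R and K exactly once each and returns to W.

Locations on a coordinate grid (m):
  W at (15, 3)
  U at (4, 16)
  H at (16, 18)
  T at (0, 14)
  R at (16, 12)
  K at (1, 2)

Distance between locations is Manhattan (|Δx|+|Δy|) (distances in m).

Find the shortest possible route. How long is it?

W - U - H - T - R - K - W: 24+14+20+18+25+15 = 116
W - U - H - T - K - R - W: 24+14+20+13+25+10 = 106
W - U - H - R - T - K - W: 24+14+6+18+13+15 = 90
W - U - H - R - K - T - W: 24+14+6+25+13+26 = 108
W - U - H - K - T - R - W: 24+14+31+13+18+10 = 110
W - U - H - K - R - T - W: 24+14+31+25+18+26 = 138
W - U - T - H - R - K - W: 24+6+20+6+25+15 = 96
W - U - T - H - K - R - W: 24+6+20+31+25+10 = 116
W - U - T - R - H - K - W: 24+6+18+6+31+15 = 100
W - U - T - R - K - H - W: 24+6+18+25+31+16 = 120
W - U - T - K - H - R - W: 24+6+13+31+6+10 = 90
W - U - T - K - R - H - W: 24+6+13+25+6+16 = 90
W - U - R - H - T - K - W: 24+16+6+20+13+15 = 94
W - U - R - H - K - T - W: 24+16+6+31+13+26 = 116
… (46 more)
W - R - H - U - T - K - W: 10+6+14+6+13+15 = 64  ← best
The minimum is 64.
One optimal route: W → R → H → U → T → K → W (or its reverse).

64 m — the shortest possible round trip.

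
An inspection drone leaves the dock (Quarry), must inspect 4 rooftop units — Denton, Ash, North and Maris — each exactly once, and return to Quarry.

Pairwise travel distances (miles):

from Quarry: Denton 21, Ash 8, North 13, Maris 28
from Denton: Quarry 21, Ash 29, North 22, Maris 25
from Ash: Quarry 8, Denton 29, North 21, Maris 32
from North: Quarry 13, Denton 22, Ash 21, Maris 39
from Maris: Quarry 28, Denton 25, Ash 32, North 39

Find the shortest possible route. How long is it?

There are 12 distinct closed tours to check (reversals are equivalent).
Quarry → Denton → Ash → North → Maris → Quarry: 21+29+21+39+28 = 138
Quarry → Denton → Ash → Maris → North → Quarry: 21+29+32+39+13 = 134
Quarry → Denton → North → Ash → Maris → Quarry: 21+22+21+32+28 = 124
Quarry → Denton → North → Maris → Ash → Quarry: 21+22+39+32+8 = 122
Quarry → Denton → Maris → Ash → North → Quarry: 21+25+32+21+13 = 112
Quarry → Denton → Maris → North → Ash → Quarry: 21+25+39+21+8 = 114
Quarry → Ash → Denton → North → Maris → Quarry: 8+29+22+39+28 = 126
Quarry → Ash → Denton → Maris → North → Quarry: 8+29+25+39+13 = 114
Quarry → Ash → North → Denton → Maris → Quarry: 8+21+22+25+28 = 104
Quarry → Ash → Maris → Denton → North → Quarry: 8+32+25+22+13 = 100
Quarry → North → Denton → Ash → Maris → Quarry: 13+22+29+32+28 = 124
Quarry → North → Ash → Denton → Maris → Quarry: 13+21+29+25+28 = 116
The minimum is 100.
One optimal route: Quarry → Ash → Maris → Denton → North → Quarry (or its reverse).

100 miles — the shortest possible round trip.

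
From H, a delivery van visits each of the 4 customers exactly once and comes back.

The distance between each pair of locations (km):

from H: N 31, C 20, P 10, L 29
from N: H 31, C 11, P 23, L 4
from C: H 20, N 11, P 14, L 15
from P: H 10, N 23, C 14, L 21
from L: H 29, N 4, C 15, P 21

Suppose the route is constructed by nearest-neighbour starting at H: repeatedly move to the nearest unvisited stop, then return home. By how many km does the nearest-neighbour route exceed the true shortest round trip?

From H: P=10, C=20, L=29, N=31 → choose P (10).
From P: C=14, L=21, N=23 → choose C (14).
From C: N=11, L=15 → choose N (11).
From N: L=4 → choose L (4).
NN route H → P → C → N → L → H costs 68.
Optimal: H → C → N → L → P → H costs 66 (by enumerating all 12 distinct tours).
Excess = 68 − 66 = 2.

Excess over optimum: 2 km.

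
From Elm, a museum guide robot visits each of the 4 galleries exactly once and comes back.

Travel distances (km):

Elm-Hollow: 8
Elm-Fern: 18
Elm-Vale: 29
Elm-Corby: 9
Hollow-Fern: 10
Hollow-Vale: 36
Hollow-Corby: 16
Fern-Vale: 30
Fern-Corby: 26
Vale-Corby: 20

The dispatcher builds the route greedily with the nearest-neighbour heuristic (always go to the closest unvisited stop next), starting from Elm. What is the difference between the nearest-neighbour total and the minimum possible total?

Elm: Hollow=8, Corby=9, Fern=18, Vale=29 ⇒ Hollow
Hollow: Fern=10, Corby=16, Vale=36 ⇒ Fern
Fern: Corby=26, Vale=30 ⇒ Corby
Corby: Vale=20 ⇒ Vale
NN route Elm → Hollow → Fern → Corby → Vale → Elm costs 93.
Optimal: Elm → Hollow → Fern → Vale → Corby → Elm costs 77 (by enumerating all 12 distinct tours).
Excess = 93 − 77 = 16.

16 km longer than the optimal tour.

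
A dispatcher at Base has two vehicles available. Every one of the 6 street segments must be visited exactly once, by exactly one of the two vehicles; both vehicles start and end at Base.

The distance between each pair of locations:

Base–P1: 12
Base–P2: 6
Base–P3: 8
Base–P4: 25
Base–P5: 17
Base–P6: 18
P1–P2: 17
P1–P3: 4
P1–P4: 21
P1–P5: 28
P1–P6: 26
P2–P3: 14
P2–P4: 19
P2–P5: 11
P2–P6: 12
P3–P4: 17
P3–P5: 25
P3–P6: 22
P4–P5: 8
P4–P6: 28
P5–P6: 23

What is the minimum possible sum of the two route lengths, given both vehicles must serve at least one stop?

94 — the smallest possible combined total.

Check every non-empty split of the stops between the two vehicles; for each half take its own optimal tour:
  {P1} + {P2, P3, P4, P5, P6}: 24 + 74 = 98
  {P2} + {P1, P3, P4, P5, P6}: 12 + 82 = 94
  {P1, P2} + {P3, P4, P5, P6}: 35 + 74 = 109
  {P3} + {P1, P2, P4, P5, P6}: 16 + 82 = 98
  {P1, P3} + {P2, P4, P5, P6}: 24 + 71 = 95
  {P2, P3} + {P1, P4, P5, P6}: 28 + 82 = 110
  … (31 splits in total)
Best: vehicle 1 Base → P2 → Base = 12; vehicle 2 Base → P1 → P3 → P4 → P5 → P6 → Base = 82; combined 94.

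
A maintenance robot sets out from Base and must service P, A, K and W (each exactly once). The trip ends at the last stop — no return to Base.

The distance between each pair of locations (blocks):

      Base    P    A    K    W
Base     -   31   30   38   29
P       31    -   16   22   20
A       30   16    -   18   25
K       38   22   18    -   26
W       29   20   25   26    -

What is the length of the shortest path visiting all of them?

Minimum one-way distance = 83 blocks.

There are 4! = 24 possible orderings.
Base - P - A - K - W: 31+16+18+26 = 91
Base - P - A - W - K: 31+16+25+26 = 98
Base - P - K - A - W: 31+22+18+25 = 96
Base - P - K - W - A: 31+22+26+25 = 104
Base - P - W - A - K: 31+20+25+18 = 94
Base - P - W - K - A: 31+20+26+18 = 95
Base - A - P - K - W: 30+16+22+26 = 94
Base - A - P - W - K: 30+16+20+26 = 92
Base - A - K - P - W: 30+18+22+20 = 90
Base - A - K - W - P: 30+18+26+20 = 94
Base - A - W - P - K: 30+25+20+22 = 97
Base - A - W - K - P: 30+25+26+22 = 103
Base - K - P - A - W: 38+22+16+25 = 101
Base - K - P - W - A: 38+22+20+25 = 105
… (10 more)
Base - W - P - A - K: 29+20+16+18 = 83  ← best
The minimum is 83.
One shortest path: Base → W → P → A → K.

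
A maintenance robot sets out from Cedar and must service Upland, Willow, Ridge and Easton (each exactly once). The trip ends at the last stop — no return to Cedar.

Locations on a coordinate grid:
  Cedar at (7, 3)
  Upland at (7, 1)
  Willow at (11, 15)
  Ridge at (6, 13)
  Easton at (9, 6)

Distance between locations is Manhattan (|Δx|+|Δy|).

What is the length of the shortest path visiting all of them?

There are 4! = 24 possible orderings.
Cedar → Upland → Willow → Ridge → Easton: 2+18+7+10 = 37
Cedar → Upland → Willow → Easton → Ridge: 2+18+11+10 = 41
Cedar → Upland → Ridge → Willow → Easton: 2+13+7+11 = 33
Cedar → Upland → Ridge → Easton → Willow: 2+13+10+11 = 36
Cedar → Upland → Easton → Willow → Ridge: 2+7+11+7 = 27
Cedar → Upland → Easton → Ridge → Willow: 2+7+10+7 = 26
Cedar → Willow → Upland → Ridge → Easton: 16+18+13+10 = 57
Cedar → Willow → Upland → Easton → Ridge: 16+18+7+10 = 51
Cedar → Willow → Ridge → Upland → Easton: 16+7+13+7 = 43
Cedar → Willow → Ridge → Easton → Upland: 16+7+10+7 = 40
Cedar → Willow → Easton → Upland → Ridge: 16+11+7+13 = 47
Cedar → Willow → Easton → Ridge → Upland: 16+11+10+13 = 50
Cedar → Ridge → Upland → Willow → Easton: 11+13+18+11 = 53
Cedar → Ridge → Upland → Easton → Willow: 11+13+7+11 = 42
… (10 more)
The minimum is 26.
One shortest path: Cedar → Upland → Easton → Ridge → Willow.

Minimum one-way distance = 26.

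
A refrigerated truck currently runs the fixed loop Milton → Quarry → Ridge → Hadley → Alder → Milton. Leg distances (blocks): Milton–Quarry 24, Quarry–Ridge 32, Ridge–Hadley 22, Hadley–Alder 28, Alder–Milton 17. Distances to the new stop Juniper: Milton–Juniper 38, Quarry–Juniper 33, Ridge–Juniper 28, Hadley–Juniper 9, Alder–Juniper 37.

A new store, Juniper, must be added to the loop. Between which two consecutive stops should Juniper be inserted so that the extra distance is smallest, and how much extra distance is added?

Insertion cost between consecutive stops i–j is d(i,Juniper) + d(Juniper,j) − d(i,j):
  between Milton and Quarry: 38 + 33 − 24 = 47
  between Quarry and Ridge: 33 + 28 − 32 = 29
  between Ridge and Hadley: 28 + 9 − 22 = 15
  between Hadley and Alder: 9 + 37 − 28 = 18
  between Alder and Milton: 37 + 38 − 17 = 58
Cheapest insertion is between Ridge and Hadley, adding 15.
New total = 123 + 15 = 138.

Adding 15 blocks by placing Juniper on the Ridge–Hadley leg.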